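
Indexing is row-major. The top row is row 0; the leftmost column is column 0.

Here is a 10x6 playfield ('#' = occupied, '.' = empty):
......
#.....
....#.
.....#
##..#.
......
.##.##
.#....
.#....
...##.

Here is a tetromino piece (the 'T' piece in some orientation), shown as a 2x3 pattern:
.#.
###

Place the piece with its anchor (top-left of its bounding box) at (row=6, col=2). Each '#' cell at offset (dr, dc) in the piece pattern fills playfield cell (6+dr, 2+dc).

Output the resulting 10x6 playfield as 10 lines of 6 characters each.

Fill (6+0,2+1) = (6,3)
Fill (6+1,2+0) = (7,2)
Fill (6+1,2+1) = (7,3)
Fill (6+1,2+2) = (7,4)

Answer: ......
#.....
....#.
.....#
##..#.
......
.#####
.####.
.#....
...##.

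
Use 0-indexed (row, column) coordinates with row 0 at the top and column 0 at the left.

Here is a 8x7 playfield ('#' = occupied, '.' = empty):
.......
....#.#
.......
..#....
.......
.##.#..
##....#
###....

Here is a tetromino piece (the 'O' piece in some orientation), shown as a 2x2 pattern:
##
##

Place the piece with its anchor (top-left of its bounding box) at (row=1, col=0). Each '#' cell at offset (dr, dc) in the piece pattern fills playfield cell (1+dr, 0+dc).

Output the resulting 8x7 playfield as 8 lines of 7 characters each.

Fill (1+0,0+0) = (1,0)
Fill (1+0,0+1) = (1,1)
Fill (1+1,0+0) = (2,0)
Fill (1+1,0+1) = (2,1)

Answer: .......
##..#.#
##.....
..#....
.......
.##.#..
##....#
###....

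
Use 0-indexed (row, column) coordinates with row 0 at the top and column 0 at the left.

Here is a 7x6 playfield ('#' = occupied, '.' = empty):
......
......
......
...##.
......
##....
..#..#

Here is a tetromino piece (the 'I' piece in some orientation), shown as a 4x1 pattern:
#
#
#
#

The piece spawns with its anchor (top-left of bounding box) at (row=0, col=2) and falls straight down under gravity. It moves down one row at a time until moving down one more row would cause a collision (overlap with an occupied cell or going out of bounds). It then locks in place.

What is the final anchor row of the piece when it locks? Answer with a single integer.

Spawn at (row=0, col=2). Try each row:
  row 0: fits
  row 1: fits
  row 2: fits
  row 3: blocked -> lock at row 2

Answer: 2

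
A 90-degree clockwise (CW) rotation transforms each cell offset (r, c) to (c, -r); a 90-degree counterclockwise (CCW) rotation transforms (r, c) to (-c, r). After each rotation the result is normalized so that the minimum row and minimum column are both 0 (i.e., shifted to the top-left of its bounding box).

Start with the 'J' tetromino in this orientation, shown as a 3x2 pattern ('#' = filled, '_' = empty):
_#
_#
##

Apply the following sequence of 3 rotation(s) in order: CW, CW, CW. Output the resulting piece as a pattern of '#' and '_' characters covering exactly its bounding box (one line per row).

Start:
_#
_#
##
After rotation 1 (CW):
#__
###
After rotation 2 (CW):
##
#_
#_
After rotation 3 (CW):
###
__#

Answer: ###
__#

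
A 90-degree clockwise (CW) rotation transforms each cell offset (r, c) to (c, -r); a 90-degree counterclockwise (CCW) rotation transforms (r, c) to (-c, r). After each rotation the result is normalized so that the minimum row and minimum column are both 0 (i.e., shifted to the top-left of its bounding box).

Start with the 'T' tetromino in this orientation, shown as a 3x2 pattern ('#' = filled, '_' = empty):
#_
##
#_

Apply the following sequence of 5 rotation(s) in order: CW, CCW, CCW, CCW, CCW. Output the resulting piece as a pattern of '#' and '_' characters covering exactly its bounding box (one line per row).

Answer: ###
_#_

Derivation:
Start:
#_
##
#_
After rotation 1 (CW):
###
_#_
After rotation 2 (CCW):
#_
##
#_
After rotation 3 (CCW):
_#_
###
After rotation 4 (CCW):
_#
##
_#
After rotation 5 (CCW):
###
_#_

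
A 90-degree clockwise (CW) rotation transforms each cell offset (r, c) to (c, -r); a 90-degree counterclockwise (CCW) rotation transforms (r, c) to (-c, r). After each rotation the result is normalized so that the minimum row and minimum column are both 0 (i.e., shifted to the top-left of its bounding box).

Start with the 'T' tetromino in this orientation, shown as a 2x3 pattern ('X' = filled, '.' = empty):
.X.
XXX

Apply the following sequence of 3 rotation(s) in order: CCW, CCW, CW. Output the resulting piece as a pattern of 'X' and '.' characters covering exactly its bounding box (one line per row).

Start:
.X.
XXX
After rotation 1 (CCW):
.X
XX
.X
After rotation 2 (CCW):
XXX
.X.
After rotation 3 (CW):
.X
XX
.X

Answer: .X
XX
.X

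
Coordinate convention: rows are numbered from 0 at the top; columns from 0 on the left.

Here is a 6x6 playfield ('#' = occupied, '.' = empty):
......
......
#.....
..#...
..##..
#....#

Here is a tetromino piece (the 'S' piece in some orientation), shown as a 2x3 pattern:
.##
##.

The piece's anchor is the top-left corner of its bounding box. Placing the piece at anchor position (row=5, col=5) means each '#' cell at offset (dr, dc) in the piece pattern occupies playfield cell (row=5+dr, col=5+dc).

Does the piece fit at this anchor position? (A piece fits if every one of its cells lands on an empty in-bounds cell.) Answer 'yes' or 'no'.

Answer: no

Derivation:
Check each piece cell at anchor (5, 5):
  offset (0,1) -> (5,6): out of bounds -> FAIL
  offset (0,2) -> (5,7): out of bounds -> FAIL
  offset (1,0) -> (6,5): out of bounds -> FAIL
  offset (1,1) -> (6,6): out of bounds -> FAIL
All cells valid: no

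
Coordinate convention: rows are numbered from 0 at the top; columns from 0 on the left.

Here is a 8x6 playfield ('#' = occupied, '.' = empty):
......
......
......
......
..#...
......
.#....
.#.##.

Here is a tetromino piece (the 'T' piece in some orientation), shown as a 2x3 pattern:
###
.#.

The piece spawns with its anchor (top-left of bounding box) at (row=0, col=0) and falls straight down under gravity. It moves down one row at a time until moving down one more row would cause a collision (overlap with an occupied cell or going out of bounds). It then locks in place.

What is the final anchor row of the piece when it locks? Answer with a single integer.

Answer: 3

Derivation:
Spawn at (row=0, col=0). Try each row:
  row 0: fits
  row 1: fits
  row 2: fits
  row 3: fits
  row 4: blocked -> lock at row 3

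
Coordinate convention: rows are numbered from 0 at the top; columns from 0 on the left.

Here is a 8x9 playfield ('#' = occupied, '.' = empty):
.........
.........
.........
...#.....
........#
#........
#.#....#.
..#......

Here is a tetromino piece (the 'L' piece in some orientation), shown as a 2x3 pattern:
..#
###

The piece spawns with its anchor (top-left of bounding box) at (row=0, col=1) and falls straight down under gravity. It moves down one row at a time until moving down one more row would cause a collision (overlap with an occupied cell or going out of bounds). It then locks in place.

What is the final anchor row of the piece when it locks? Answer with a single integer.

Answer: 1

Derivation:
Spawn at (row=0, col=1). Try each row:
  row 0: fits
  row 1: fits
  row 2: blocked -> lock at row 1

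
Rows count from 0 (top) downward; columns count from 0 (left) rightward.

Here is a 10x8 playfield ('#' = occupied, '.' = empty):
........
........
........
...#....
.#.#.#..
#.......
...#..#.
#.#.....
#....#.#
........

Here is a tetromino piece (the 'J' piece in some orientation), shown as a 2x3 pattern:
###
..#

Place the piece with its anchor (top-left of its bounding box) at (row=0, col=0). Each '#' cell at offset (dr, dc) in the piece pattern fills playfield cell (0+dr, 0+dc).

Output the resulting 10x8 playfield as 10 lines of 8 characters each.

Fill (0+0,0+0) = (0,0)
Fill (0+0,0+1) = (0,1)
Fill (0+0,0+2) = (0,2)
Fill (0+1,0+2) = (1,2)

Answer: ###.....
..#.....
........
...#....
.#.#.#..
#.......
...#..#.
#.#.....
#....#.#
........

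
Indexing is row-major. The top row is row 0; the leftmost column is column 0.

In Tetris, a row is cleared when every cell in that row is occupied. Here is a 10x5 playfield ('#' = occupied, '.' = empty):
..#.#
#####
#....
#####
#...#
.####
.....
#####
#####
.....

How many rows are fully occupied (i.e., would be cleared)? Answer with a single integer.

Check each row:
  row 0: 3 empty cells -> not full
  row 1: 0 empty cells -> FULL (clear)
  row 2: 4 empty cells -> not full
  row 3: 0 empty cells -> FULL (clear)
  row 4: 3 empty cells -> not full
  row 5: 1 empty cell -> not full
  row 6: 5 empty cells -> not full
  row 7: 0 empty cells -> FULL (clear)
  row 8: 0 empty cells -> FULL (clear)
  row 9: 5 empty cells -> not full
Total rows cleared: 4

Answer: 4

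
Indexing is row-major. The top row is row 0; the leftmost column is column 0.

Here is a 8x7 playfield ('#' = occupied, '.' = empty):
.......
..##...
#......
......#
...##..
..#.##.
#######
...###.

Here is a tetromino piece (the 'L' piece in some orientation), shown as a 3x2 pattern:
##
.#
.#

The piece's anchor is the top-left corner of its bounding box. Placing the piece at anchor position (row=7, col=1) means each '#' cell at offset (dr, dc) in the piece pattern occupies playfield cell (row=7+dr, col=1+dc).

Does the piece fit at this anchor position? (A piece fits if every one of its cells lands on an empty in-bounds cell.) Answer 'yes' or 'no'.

Answer: no

Derivation:
Check each piece cell at anchor (7, 1):
  offset (0,0) -> (7,1): empty -> OK
  offset (0,1) -> (7,2): empty -> OK
  offset (1,1) -> (8,2): out of bounds -> FAIL
  offset (2,1) -> (9,2): out of bounds -> FAIL
All cells valid: no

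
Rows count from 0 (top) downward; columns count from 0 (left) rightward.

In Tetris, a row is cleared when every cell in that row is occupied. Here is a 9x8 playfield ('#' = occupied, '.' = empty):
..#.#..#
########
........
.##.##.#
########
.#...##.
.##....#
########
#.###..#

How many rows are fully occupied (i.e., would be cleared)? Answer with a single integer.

Check each row:
  row 0: 5 empty cells -> not full
  row 1: 0 empty cells -> FULL (clear)
  row 2: 8 empty cells -> not full
  row 3: 3 empty cells -> not full
  row 4: 0 empty cells -> FULL (clear)
  row 5: 5 empty cells -> not full
  row 6: 5 empty cells -> not full
  row 7: 0 empty cells -> FULL (clear)
  row 8: 3 empty cells -> not full
Total rows cleared: 3

Answer: 3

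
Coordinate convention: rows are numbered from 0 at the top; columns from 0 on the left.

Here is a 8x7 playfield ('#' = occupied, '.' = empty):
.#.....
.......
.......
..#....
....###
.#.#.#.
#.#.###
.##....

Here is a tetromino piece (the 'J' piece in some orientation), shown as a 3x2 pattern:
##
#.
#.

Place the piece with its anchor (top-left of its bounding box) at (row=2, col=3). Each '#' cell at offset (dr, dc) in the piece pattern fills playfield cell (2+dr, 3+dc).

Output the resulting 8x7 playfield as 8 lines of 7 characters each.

Fill (2+0,3+0) = (2,3)
Fill (2+0,3+1) = (2,4)
Fill (2+1,3+0) = (3,3)
Fill (2+2,3+0) = (4,3)

Answer: .#.....
.......
...##..
..##...
...####
.#.#.#.
#.#.###
.##....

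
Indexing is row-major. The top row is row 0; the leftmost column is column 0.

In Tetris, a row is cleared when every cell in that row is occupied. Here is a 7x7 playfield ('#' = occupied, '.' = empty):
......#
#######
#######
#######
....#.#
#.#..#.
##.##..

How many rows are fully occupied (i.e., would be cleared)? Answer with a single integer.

Check each row:
  row 0: 6 empty cells -> not full
  row 1: 0 empty cells -> FULL (clear)
  row 2: 0 empty cells -> FULL (clear)
  row 3: 0 empty cells -> FULL (clear)
  row 4: 5 empty cells -> not full
  row 5: 4 empty cells -> not full
  row 6: 3 empty cells -> not full
Total rows cleared: 3

Answer: 3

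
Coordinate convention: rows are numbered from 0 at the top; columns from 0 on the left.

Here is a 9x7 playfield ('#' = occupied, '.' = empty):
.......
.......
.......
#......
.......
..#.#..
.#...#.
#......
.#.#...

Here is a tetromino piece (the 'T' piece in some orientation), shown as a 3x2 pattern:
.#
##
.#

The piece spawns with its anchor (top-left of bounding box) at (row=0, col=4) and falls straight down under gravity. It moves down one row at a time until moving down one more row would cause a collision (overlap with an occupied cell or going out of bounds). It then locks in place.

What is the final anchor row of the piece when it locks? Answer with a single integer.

Spawn at (row=0, col=4). Try each row:
  row 0: fits
  row 1: fits
  row 2: fits
  row 3: fits
  row 4: blocked -> lock at row 3

Answer: 3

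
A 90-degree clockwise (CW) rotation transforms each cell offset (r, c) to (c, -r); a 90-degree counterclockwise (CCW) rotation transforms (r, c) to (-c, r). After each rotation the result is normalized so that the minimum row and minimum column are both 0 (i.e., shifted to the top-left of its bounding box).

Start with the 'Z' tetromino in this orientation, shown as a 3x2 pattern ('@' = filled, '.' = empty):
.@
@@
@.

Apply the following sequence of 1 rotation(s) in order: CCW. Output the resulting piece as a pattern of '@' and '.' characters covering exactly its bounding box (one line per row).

Answer: @@.
.@@

Derivation:
Start:
.@
@@
@.
After rotation 1 (CCW):
@@.
.@@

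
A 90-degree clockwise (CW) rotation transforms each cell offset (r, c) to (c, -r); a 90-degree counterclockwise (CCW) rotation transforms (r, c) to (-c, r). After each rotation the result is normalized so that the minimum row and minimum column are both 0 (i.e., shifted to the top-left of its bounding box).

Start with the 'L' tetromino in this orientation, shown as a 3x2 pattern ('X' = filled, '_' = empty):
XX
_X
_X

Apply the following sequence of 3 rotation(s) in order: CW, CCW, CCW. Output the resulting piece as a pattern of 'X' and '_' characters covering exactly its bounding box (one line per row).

Start:
XX
_X
_X
After rotation 1 (CW):
__X
XXX
After rotation 2 (CCW):
XX
_X
_X
After rotation 3 (CCW):
XXX
X__

Answer: XXX
X__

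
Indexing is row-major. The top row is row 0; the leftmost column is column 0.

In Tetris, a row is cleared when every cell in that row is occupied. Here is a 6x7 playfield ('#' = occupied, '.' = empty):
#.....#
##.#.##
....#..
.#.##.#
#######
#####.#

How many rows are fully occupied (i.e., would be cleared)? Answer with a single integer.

Answer: 1

Derivation:
Check each row:
  row 0: 5 empty cells -> not full
  row 1: 2 empty cells -> not full
  row 2: 6 empty cells -> not full
  row 3: 3 empty cells -> not full
  row 4: 0 empty cells -> FULL (clear)
  row 5: 1 empty cell -> not full
Total rows cleared: 1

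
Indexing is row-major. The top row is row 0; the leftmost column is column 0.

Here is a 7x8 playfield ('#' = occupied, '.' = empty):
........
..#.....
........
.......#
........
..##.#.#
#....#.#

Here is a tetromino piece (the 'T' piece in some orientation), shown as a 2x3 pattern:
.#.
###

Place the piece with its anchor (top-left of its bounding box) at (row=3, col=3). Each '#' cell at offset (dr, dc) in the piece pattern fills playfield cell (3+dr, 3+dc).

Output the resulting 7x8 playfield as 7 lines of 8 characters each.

Answer: ........
..#.....
........
....#..#
...###..
..##.#.#
#....#.#

Derivation:
Fill (3+0,3+1) = (3,4)
Fill (3+1,3+0) = (4,3)
Fill (3+1,3+1) = (4,4)
Fill (3+1,3+2) = (4,5)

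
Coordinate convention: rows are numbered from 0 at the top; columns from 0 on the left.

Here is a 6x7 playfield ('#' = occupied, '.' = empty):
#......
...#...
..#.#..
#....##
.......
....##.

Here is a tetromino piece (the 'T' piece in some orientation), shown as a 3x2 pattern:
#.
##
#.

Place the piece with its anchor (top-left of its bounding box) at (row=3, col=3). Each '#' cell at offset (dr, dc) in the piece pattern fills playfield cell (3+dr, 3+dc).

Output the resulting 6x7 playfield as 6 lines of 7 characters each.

Fill (3+0,3+0) = (3,3)
Fill (3+1,3+0) = (4,3)
Fill (3+1,3+1) = (4,4)
Fill (3+2,3+0) = (5,3)

Answer: #......
...#...
..#.#..
#..#.##
...##..
...###.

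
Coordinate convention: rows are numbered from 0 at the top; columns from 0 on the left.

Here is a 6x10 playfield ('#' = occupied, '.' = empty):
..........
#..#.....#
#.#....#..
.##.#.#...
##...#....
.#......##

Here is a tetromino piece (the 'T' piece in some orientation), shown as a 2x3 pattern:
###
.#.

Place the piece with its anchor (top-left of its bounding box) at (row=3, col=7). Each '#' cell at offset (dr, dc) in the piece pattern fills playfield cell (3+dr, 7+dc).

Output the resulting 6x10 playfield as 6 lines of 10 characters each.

Answer: ..........
#..#.....#
#.#....#..
.##.#.####
##...#..#.
.#......##

Derivation:
Fill (3+0,7+0) = (3,7)
Fill (3+0,7+1) = (3,8)
Fill (3+0,7+2) = (3,9)
Fill (3+1,7+1) = (4,8)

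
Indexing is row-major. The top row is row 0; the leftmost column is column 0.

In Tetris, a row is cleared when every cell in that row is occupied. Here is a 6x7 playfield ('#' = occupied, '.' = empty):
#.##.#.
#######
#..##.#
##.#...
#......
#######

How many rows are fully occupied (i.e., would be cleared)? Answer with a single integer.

Check each row:
  row 0: 3 empty cells -> not full
  row 1: 0 empty cells -> FULL (clear)
  row 2: 3 empty cells -> not full
  row 3: 4 empty cells -> not full
  row 4: 6 empty cells -> not full
  row 5: 0 empty cells -> FULL (clear)
Total rows cleared: 2

Answer: 2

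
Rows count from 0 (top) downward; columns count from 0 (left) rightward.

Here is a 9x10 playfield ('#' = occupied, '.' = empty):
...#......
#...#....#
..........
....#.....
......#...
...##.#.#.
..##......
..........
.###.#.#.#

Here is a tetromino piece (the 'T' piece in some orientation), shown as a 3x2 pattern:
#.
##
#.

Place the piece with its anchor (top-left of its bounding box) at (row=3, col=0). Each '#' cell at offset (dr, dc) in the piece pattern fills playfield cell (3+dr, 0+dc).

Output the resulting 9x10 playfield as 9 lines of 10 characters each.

Fill (3+0,0+0) = (3,0)
Fill (3+1,0+0) = (4,0)
Fill (3+1,0+1) = (4,1)
Fill (3+2,0+0) = (5,0)

Answer: ...#......
#...#....#
..........
#...#.....
##....#...
#..##.#.#.
..##......
..........
.###.#.#.#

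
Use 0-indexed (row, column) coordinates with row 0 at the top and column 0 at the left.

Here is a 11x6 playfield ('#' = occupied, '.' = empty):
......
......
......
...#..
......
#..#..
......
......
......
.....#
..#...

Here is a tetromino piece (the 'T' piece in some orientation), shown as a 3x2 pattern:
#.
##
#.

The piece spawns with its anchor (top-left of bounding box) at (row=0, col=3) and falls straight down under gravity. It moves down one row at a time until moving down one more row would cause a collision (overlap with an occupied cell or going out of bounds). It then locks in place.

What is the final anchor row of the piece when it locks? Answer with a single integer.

Answer: 0

Derivation:
Spawn at (row=0, col=3). Try each row:
  row 0: fits
  row 1: blocked -> lock at row 0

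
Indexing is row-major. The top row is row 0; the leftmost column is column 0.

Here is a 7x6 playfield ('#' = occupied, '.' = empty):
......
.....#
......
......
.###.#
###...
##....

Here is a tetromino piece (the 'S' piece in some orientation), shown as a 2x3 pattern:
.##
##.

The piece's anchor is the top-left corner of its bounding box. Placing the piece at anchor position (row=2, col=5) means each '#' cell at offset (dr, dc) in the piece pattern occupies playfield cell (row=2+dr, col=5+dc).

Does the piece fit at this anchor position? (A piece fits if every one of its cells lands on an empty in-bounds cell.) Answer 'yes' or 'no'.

Check each piece cell at anchor (2, 5):
  offset (0,1) -> (2,6): out of bounds -> FAIL
  offset (0,2) -> (2,7): out of bounds -> FAIL
  offset (1,0) -> (3,5): empty -> OK
  offset (1,1) -> (3,6): out of bounds -> FAIL
All cells valid: no

Answer: no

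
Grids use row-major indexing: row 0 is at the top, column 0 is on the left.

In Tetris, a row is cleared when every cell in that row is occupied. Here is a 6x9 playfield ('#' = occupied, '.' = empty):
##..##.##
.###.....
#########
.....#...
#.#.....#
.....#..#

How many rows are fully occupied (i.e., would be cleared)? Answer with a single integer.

Answer: 1

Derivation:
Check each row:
  row 0: 3 empty cells -> not full
  row 1: 6 empty cells -> not full
  row 2: 0 empty cells -> FULL (clear)
  row 3: 8 empty cells -> not full
  row 4: 6 empty cells -> not full
  row 5: 7 empty cells -> not full
Total rows cleared: 1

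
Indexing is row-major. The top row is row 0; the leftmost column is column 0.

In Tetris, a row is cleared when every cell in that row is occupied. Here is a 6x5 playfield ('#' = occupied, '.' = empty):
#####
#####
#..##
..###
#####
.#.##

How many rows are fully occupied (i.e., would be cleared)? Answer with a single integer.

Check each row:
  row 0: 0 empty cells -> FULL (clear)
  row 1: 0 empty cells -> FULL (clear)
  row 2: 2 empty cells -> not full
  row 3: 2 empty cells -> not full
  row 4: 0 empty cells -> FULL (clear)
  row 5: 2 empty cells -> not full
Total rows cleared: 3

Answer: 3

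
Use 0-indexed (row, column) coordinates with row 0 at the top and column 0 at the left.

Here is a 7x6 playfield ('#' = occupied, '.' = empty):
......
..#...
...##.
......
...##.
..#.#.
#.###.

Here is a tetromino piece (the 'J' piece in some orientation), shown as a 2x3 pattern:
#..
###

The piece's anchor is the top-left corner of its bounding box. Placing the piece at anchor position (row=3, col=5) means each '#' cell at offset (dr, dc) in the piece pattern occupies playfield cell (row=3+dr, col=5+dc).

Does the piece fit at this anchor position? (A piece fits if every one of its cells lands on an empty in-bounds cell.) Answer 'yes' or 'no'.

Answer: no

Derivation:
Check each piece cell at anchor (3, 5):
  offset (0,0) -> (3,5): empty -> OK
  offset (1,0) -> (4,5): empty -> OK
  offset (1,1) -> (4,6): out of bounds -> FAIL
  offset (1,2) -> (4,7): out of bounds -> FAIL
All cells valid: no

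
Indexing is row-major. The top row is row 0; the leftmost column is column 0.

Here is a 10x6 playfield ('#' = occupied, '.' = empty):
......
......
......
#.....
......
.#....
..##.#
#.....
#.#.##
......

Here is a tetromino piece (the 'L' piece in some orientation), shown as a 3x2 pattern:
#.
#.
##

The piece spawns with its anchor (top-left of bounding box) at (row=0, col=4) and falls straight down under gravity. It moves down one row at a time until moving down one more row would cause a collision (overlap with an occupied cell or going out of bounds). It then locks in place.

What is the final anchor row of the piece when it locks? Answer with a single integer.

Answer: 3

Derivation:
Spawn at (row=0, col=4). Try each row:
  row 0: fits
  row 1: fits
  row 2: fits
  row 3: fits
  row 4: blocked -> lock at row 3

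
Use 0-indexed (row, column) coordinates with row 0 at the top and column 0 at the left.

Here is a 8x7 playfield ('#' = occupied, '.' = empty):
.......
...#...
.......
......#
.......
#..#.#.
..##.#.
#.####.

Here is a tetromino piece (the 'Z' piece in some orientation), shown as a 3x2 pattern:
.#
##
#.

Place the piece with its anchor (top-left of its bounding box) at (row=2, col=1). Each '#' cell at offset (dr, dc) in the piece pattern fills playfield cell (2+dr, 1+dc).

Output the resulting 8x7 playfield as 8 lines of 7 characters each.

Fill (2+0,1+1) = (2,2)
Fill (2+1,1+0) = (3,1)
Fill (2+1,1+1) = (3,2)
Fill (2+2,1+0) = (4,1)

Answer: .......
...#...
..#....
.##...#
.#.....
#..#.#.
..##.#.
#.####.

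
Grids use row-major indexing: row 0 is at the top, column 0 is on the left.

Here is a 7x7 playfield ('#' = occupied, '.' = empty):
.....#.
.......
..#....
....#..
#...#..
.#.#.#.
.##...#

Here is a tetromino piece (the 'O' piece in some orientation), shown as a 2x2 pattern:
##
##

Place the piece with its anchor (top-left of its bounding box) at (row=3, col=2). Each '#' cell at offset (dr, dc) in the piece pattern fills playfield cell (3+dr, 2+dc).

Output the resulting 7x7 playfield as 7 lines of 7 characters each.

Fill (3+0,2+0) = (3,2)
Fill (3+0,2+1) = (3,3)
Fill (3+1,2+0) = (4,2)
Fill (3+1,2+1) = (4,3)

Answer: .....#.
.......
..#....
..###..
#.###..
.#.#.#.
.##...#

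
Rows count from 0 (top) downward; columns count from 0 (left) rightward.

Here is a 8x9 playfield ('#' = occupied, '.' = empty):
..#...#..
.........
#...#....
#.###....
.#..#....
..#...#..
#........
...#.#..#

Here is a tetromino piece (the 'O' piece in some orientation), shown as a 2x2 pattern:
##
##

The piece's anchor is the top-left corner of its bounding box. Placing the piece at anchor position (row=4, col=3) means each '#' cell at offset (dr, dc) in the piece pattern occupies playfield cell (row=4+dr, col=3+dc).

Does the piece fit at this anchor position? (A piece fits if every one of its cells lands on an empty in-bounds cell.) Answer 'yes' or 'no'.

Check each piece cell at anchor (4, 3):
  offset (0,0) -> (4,3): empty -> OK
  offset (0,1) -> (4,4): occupied ('#') -> FAIL
  offset (1,0) -> (5,3): empty -> OK
  offset (1,1) -> (5,4): empty -> OK
All cells valid: no

Answer: no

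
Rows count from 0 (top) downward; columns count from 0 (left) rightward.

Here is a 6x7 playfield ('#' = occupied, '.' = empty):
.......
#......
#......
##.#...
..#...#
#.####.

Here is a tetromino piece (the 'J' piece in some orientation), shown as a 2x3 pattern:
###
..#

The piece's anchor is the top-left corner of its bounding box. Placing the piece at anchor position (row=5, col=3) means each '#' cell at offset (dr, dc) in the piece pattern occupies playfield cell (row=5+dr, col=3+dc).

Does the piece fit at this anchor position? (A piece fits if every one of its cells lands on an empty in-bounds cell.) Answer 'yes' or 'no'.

Answer: no

Derivation:
Check each piece cell at anchor (5, 3):
  offset (0,0) -> (5,3): occupied ('#') -> FAIL
  offset (0,1) -> (5,4): occupied ('#') -> FAIL
  offset (0,2) -> (5,5): occupied ('#') -> FAIL
  offset (1,2) -> (6,5): out of bounds -> FAIL
All cells valid: no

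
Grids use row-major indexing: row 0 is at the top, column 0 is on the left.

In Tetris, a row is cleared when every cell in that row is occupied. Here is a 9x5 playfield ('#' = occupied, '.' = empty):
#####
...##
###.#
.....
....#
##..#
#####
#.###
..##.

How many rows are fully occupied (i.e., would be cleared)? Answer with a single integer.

Check each row:
  row 0: 0 empty cells -> FULL (clear)
  row 1: 3 empty cells -> not full
  row 2: 1 empty cell -> not full
  row 3: 5 empty cells -> not full
  row 4: 4 empty cells -> not full
  row 5: 2 empty cells -> not full
  row 6: 0 empty cells -> FULL (clear)
  row 7: 1 empty cell -> not full
  row 8: 3 empty cells -> not full
Total rows cleared: 2

Answer: 2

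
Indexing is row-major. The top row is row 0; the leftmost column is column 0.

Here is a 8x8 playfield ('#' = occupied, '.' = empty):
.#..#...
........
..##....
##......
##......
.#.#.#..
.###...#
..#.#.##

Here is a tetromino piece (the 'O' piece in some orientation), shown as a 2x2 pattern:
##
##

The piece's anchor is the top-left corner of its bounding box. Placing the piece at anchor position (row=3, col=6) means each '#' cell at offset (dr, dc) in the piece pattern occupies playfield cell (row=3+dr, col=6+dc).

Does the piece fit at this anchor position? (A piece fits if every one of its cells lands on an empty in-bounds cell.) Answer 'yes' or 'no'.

Check each piece cell at anchor (3, 6):
  offset (0,0) -> (3,6): empty -> OK
  offset (0,1) -> (3,7): empty -> OK
  offset (1,0) -> (4,6): empty -> OK
  offset (1,1) -> (4,7): empty -> OK
All cells valid: yes

Answer: yes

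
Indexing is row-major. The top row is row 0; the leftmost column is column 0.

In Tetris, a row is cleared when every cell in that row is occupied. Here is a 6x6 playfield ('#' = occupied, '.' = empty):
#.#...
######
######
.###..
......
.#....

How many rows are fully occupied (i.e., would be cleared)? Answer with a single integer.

Check each row:
  row 0: 4 empty cells -> not full
  row 1: 0 empty cells -> FULL (clear)
  row 2: 0 empty cells -> FULL (clear)
  row 3: 3 empty cells -> not full
  row 4: 6 empty cells -> not full
  row 5: 5 empty cells -> not full
Total rows cleared: 2

Answer: 2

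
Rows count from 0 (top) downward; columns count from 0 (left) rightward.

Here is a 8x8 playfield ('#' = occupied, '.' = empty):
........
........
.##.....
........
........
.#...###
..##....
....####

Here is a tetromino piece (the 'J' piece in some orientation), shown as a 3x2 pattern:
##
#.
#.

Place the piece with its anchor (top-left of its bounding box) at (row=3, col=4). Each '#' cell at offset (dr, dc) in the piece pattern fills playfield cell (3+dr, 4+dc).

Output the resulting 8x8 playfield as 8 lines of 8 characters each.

Fill (3+0,4+0) = (3,4)
Fill (3+0,4+1) = (3,5)
Fill (3+1,4+0) = (4,4)
Fill (3+2,4+0) = (5,4)

Answer: ........
........
.##.....
....##..
....#...
.#..####
..##....
....####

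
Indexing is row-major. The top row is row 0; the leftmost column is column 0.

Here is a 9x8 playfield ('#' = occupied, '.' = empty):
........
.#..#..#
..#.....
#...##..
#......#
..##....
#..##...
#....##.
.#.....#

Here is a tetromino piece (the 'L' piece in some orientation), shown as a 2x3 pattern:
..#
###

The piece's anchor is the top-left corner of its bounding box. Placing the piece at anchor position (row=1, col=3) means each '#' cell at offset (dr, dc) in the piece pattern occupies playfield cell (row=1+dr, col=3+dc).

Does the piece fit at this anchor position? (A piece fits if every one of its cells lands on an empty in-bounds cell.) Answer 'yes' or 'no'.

Check each piece cell at anchor (1, 3):
  offset (0,2) -> (1,5): empty -> OK
  offset (1,0) -> (2,3): empty -> OK
  offset (1,1) -> (2,4): empty -> OK
  offset (1,2) -> (2,5): empty -> OK
All cells valid: yes

Answer: yes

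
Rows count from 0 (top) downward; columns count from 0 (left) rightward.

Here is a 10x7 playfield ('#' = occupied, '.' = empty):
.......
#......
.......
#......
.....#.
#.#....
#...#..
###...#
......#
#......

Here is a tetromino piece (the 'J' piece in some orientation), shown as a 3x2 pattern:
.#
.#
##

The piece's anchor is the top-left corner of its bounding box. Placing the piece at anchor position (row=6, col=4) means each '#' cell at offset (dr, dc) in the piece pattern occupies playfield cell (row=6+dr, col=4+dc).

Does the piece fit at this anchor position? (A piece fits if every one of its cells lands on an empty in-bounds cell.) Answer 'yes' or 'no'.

Answer: yes

Derivation:
Check each piece cell at anchor (6, 4):
  offset (0,1) -> (6,5): empty -> OK
  offset (1,1) -> (7,5): empty -> OK
  offset (2,0) -> (8,4): empty -> OK
  offset (2,1) -> (8,5): empty -> OK
All cells valid: yes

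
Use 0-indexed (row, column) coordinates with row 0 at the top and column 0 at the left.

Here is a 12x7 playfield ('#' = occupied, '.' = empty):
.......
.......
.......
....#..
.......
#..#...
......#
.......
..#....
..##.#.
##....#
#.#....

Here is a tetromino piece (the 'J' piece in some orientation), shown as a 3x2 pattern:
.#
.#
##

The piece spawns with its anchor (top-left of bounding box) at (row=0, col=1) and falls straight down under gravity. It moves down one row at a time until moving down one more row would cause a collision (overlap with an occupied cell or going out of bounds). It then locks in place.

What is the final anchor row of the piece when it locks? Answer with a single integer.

Answer: 5

Derivation:
Spawn at (row=0, col=1). Try each row:
  row 0: fits
  row 1: fits
  row 2: fits
  row 3: fits
  row 4: fits
  row 5: fits
  row 6: blocked -> lock at row 5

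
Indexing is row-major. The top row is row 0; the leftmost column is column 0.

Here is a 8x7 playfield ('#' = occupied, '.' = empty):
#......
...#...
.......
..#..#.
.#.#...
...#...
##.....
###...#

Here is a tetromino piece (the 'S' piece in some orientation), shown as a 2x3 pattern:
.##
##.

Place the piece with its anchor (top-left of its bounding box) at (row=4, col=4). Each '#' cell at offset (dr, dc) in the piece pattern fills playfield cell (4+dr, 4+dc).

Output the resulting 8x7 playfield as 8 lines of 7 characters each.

Answer: #......
...#...
.......
..#..#.
.#.#.##
...###.
##.....
###...#

Derivation:
Fill (4+0,4+1) = (4,5)
Fill (4+0,4+2) = (4,6)
Fill (4+1,4+0) = (5,4)
Fill (4+1,4+1) = (5,5)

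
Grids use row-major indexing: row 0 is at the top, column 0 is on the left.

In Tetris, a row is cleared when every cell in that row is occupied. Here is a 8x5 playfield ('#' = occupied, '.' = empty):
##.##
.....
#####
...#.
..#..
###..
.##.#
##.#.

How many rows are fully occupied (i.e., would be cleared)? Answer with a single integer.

Answer: 1

Derivation:
Check each row:
  row 0: 1 empty cell -> not full
  row 1: 5 empty cells -> not full
  row 2: 0 empty cells -> FULL (clear)
  row 3: 4 empty cells -> not full
  row 4: 4 empty cells -> not full
  row 5: 2 empty cells -> not full
  row 6: 2 empty cells -> not full
  row 7: 2 empty cells -> not full
Total rows cleared: 1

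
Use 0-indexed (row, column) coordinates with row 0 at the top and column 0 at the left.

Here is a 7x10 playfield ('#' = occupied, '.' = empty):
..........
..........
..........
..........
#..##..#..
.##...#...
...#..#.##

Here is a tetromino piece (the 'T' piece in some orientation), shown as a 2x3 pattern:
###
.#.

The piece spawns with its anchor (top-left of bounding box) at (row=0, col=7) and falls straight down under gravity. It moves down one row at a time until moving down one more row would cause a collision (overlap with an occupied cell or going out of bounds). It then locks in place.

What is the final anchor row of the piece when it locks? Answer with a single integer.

Spawn at (row=0, col=7). Try each row:
  row 0: fits
  row 1: fits
  row 2: fits
  row 3: fits
  row 4: blocked -> lock at row 3

Answer: 3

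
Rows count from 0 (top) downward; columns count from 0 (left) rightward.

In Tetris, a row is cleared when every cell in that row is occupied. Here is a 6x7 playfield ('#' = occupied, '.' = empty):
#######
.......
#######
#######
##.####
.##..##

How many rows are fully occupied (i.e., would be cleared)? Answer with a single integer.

Answer: 3

Derivation:
Check each row:
  row 0: 0 empty cells -> FULL (clear)
  row 1: 7 empty cells -> not full
  row 2: 0 empty cells -> FULL (clear)
  row 3: 0 empty cells -> FULL (clear)
  row 4: 1 empty cell -> not full
  row 5: 3 empty cells -> not full
Total rows cleared: 3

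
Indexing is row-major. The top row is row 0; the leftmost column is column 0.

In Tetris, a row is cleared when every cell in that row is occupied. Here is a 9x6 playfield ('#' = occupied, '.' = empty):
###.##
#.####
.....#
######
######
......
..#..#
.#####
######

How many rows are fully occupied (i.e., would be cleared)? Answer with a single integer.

Answer: 3

Derivation:
Check each row:
  row 0: 1 empty cell -> not full
  row 1: 1 empty cell -> not full
  row 2: 5 empty cells -> not full
  row 3: 0 empty cells -> FULL (clear)
  row 4: 0 empty cells -> FULL (clear)
  row 5: 6 empty cells -> not full
  row 6: 4 empty cells -> not full
  row 7: 1 empty cell -> not full
  row 8: 0 empty cells -> FULL (clear)
Total rows cleared: 3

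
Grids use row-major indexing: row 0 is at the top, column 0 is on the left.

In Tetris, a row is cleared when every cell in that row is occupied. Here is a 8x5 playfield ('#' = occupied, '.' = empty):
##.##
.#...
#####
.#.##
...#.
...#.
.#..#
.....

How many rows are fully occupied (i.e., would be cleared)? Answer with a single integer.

Answer: 1

Derivation:
Check each row:
  row 0: 1 empty cell -> not full
  row 1: 4 empty cells -> not full
  row 2: 0 empty cells -> FULL (clear)
  row 3: 2 empty cells -> not full
  row 4: 4 empty cells -> not full
  row 5: 4 empty cells -> not full
  row 6: 3 empty cells -> not full
  row 7: 5 empty cells -> not full
Total rows cleared: 1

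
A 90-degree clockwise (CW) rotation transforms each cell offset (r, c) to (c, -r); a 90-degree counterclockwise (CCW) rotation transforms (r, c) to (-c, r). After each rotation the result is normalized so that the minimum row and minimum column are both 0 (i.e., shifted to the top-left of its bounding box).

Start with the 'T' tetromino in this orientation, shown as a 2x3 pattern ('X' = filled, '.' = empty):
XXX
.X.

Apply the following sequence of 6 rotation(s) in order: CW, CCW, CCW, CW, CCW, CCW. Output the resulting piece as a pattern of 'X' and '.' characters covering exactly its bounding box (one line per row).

Answer: .X.
XXX

Derivation:
Start:
XXX
.X.
After rotation 1 (CW):
.X
XX
.X
After rotation 2 (CCW):
XXX
.X.
After rotation 3 (CCW):
X.
XX
X.
After rotation 4 (CW):
XXX
.X.
After rotation 5 (CCW):
X.
XX
X.
After rotation 6 (CCW):
.X.
XXX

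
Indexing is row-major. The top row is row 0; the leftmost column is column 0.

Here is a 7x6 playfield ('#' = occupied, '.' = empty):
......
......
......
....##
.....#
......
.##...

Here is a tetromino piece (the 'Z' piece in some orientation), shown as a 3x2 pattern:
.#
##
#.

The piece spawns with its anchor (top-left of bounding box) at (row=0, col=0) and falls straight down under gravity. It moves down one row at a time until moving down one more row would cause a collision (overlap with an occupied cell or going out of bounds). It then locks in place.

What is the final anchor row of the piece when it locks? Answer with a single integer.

Spawn at (row=0, col=0). Try each row:
  row 0: fits
  row 1: fits
  row 2: fits
  row 3: fits
  row 4: fits
  row 5: blocked -> lock at row 4

Answer: 4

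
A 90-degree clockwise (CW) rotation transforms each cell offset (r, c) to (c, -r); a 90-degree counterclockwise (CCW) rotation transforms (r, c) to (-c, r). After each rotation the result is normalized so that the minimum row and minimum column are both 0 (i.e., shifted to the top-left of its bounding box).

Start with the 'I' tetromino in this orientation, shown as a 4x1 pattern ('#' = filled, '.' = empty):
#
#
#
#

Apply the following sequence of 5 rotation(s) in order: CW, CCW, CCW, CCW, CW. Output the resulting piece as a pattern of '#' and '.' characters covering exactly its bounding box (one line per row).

Answer: ####

Derivation:
Start:
#
#
#
#
After rotation 1 (CW):
####
After rotation 2 (CCW):
#
#
#
#
After rotation 3 (CCW):
####
After rotation 4 (CCW):
#
#
#
#
After rotation 5 (CW):
####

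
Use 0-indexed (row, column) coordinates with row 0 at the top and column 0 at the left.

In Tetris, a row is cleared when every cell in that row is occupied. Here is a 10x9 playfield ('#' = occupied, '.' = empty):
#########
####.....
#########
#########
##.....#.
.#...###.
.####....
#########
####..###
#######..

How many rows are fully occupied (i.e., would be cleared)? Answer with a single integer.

Answer: 4

Derivation:
Check each row:
  row 0: 0 empty cells -> FULL (clear)
  row 1: 5 empty cells -> not full
  row 2: 0 empty cells -> FULL (clear)
  row 3: 0 empty cells -> FULL (clear)
  row 4: 6 empty cells -> not full
  row 5: 5 empty cells -> not full
  row 6: 5 empty cells -> not full
  row 7: 0 empty cells -> FULL (clear)
  row 8: 2 empty cells -> not full
  row 9: 2 empty cells -> not full
Total rows cleared: 4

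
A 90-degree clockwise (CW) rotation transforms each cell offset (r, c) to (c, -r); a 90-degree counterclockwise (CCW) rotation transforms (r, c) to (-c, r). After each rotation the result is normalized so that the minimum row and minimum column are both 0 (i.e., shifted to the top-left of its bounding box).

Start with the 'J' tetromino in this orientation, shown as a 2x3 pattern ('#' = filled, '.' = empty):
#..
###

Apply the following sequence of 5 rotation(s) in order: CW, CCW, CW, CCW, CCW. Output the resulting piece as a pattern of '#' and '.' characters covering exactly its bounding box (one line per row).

Start:
#..
###
After rotation 1 (CW):
##
#.
#.
After rotation 2 (CCW):
#..
###
After rotation 3 (CW):
##
#.
#.
After rotation 4 (CCW):
#..
###
After rotation 5 (CCW):
.#
.#
##

Answer: .#
.#
##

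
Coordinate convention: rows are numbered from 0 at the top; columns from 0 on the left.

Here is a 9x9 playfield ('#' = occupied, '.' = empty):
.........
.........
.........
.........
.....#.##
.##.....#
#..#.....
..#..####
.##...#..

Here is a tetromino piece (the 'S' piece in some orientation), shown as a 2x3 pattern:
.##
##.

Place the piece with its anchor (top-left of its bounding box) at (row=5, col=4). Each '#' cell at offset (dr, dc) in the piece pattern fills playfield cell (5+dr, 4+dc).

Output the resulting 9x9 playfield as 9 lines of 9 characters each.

Answer: .........
.........
.........
.........
.....#.##
.##..##.#
#..###...
..#..####
.##...#..

Derivation:
Fill (5+0,4+1) = (5,5)
Fill (5+0,4+2) = (5,6)
Fill (5+1,4+0) = (6,4)
Fill (5+1,4+1) = (6,5)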